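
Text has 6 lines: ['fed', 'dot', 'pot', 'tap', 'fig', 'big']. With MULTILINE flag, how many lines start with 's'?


With MULTILINE flag, ^ matches the start of each line.
Lines: ['fed', 'dot', 'pot', 'tap', 'fig', 'big']
Checking which lines start with 's':
  Line 1: 'fed' -> no
  Line 2: 'dot' -> no
  Line 3: 'pot' -> no
  Line 4: 'tap' -> no
  Line 5: 'fig' -> no
  Line 6: 'big' -> no
Matching lines: []
Count: 0

0


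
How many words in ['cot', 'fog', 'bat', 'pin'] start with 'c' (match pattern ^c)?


Pattern ^c anchors to start of word. Check which words begin with 'c':
  'cot' -> MATCH (starts with 'c')
  'fog' -> no
  'bat' -> no
  'pin' -> no
Matching words: ['cot']
Count: 1

1


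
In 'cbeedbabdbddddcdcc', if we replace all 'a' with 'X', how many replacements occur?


re.sub('a', 'X', text) replaces every occurrence of 'a' with 'X'.
Text: 'cbeedbabdbddddcdcc'
Scanning for 'a':
  pos 6: 'a' -> replacement #1
Total replacements: 1

1


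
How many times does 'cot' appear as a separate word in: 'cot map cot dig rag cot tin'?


Scanning each word for exact match 'cot':
  Word 1: 'cot' -> MATCH
  Word 2: 'map' -> no
  Word 3: 'cot' -> MATCH
  Word 4: 'dig' -> no
  Word 5: 'rag' -> no
  Word 6: 'cot' -> MATCH
  Word 7: 'tin' -> no
Total matches: 3

3


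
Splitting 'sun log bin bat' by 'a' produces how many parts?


Splitting by 'a' breaks the string at each occurrence of the separator.
Text: 'sun log bin bat'
Parts after split:
  Part 1: 'sun log bin b'
  Part 2: 't'
Total parts: 2

2


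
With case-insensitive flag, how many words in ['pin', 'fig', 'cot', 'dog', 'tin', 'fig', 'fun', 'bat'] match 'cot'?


Case-insensitive matching: compare each word's lowercase form to 'cot'.
  'pin' -> lower='pin' -> no
  'fig' -> lower='fig' -> no
  'cot' -> lower='cot' -> MATCH
  'dog' -> lower='dog' -> no
  'tin' -> lower='tin' -> no
  'fig' -> lower='fig' -> no
  'fun' -> lower='fun' -> no
  'bat' -> lower='bat' -> no
Matches: ['cot']
Count: 1

1


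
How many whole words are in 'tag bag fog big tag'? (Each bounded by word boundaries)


Word boundaries (\b) mark the start/end of each word.
Text: 'tag bag fog big tag'
Splitting by whitespace:
  Word 1: 'tag'
  Word 2: 'bag'
  Word 3: 'fog'
  Word 4: 'big'
  Word 5: 'tag'
Total whole words: 5

5


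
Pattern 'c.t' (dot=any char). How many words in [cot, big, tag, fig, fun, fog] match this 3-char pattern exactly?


Pattern 'c.t' means: starts with 'c', any single char, ends with 't'.
Checking each word (must be exactly 3 chars):
  'cot' (len=3): MATCH
  'big' (len=3): no
  'tag' (len=3): no
  'fig' (len=3): no
  'fun' (len=3): no
  'fog' (len=3): no
Matching words: ['cot']
Total: 1

1


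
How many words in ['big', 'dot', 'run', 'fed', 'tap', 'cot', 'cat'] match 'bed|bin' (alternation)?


Alternation 'bed|bin' matches either 'bed' or 'bin'.
Checking each word:
  'big' -> no
  'dot' -> no
  'run' -> no
  'fed' -> no
  'tap' -> no
  'cot' -> no
  'cat' -> no
Matches: []
Count: 0

0


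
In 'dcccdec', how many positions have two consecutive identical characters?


Looking for consecutive identical characters in 'dcccdec':
  pos 0-1: 'd' vs 'c' -> different
  pos 1-2: 'c' vs 'c' -> MATCH ('cc')
  pos 2-3: 'c' vs 'c' -> MATCH ('cc')
  pos 3-4: 'c' vs 'd' -> different
  pos 4-5: 'd' vs 'e' -> different
  pos 5-6: 'e' vs 'c' -> different
Consecutive identical pairs: ['cc', 'cc']
Count: 2

2


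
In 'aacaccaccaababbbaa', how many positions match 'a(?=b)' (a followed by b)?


Lookahead 'a(?=b)' matches 'a' only when followed by 'b'.
String: 'aacaccaccaababbbaa'
Checking each position where char is 'a':
  pos 0: 'a' -> no (next='a')
  pos 1: 'a' -> no (next='c')
  pos 3: 'a' -> no (next='c')
  pos 6: 'a' -> no (next='c')
  pos 9: 'a' -> no (next='a')
  pos 10: 'a' -> MATCH (next='b')
  pos 12: 'a' -> MATCH (next='b')
  pos 16: 'a' -> no (next='a')
Matching positions: [10, 12]
Count: 2

2


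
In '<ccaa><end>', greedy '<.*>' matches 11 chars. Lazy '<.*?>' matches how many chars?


Greedy '<.*>' tries to match as MUCH as possible.
Lazy '<.*?>' tries to match as LITTLE as possible.

String: '<ccaa><end>'
Greedy '<.*>' starts at first '<' and extends to the LAST '>': '<ccaa><end>' (11 chars)
Lazy '<.*?>' starts at first '<' and stops at the FIRST '>': '<ccaa>' (6 chars)

6


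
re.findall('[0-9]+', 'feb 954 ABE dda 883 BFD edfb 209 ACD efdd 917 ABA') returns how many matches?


Pattern '[0-9]+' finds one or more digits.
Text: 'feb 954 ABE dda 883 BFD edfb 209 ACD efdd 917 ABA'
Scanning for matches:
  Match 1: '954'
  Match 2: '883'
  Match 3: '209'
  Match 4: '917'
Total matches: 4

4


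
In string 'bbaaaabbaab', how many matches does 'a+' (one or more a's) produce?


Pattern 'a+' matches one or more consecutive a's.
String: 'bbaaaabbaab'
Scanning for runs of a:
  Match 1: 'aaaa' (length 4)
  Match 2: 'aa' (length 2)
Total matches: 2

2


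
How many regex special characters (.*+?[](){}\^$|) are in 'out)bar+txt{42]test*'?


Regex special characters are: . * + ? [ ] ( ) { } \ ^ $ |
Scanning 'out)bar+txt{42]test*':
  pos 3: ')' -> SPECIAL
  pos 7: '+' -> SPECIAL
  pos 11: '{' -> SPECIAL
  pos 14: ']' -> SPECIAL
  pos 19: '*' -> SPECIAL
Special chars found: [')', '+', '{', ']', '*']
Total: 5

5


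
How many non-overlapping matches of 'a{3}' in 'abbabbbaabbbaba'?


Pattern 'a{3}' matches exactly 3 consecutive a's (greedy, non-overlapping).
String: 'abbabbbaabbbaba'
Scanning for runs of a's:
  Run at pos 0: 'a' (length 1) -> 0 match(es)
  Run at pos 3: 'a' (length 1) -> 0 match(es)
  Run at pos 7: 'aa' (length 2) -> 0 match(es)
  Run at pos 12: 'a' (length 1) -> 0 match(es)
  Run at pos 14: 'a' (length 1) -> 0 match(es)
Matches found: []
Total: 0

0


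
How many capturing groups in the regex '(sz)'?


To count capturing groups, count each '(' that starts a group.
Pattern: '(sz)'
Walking through the pattern:
  Position 0: '(' -> group #1
Total capturing groups: 1

1


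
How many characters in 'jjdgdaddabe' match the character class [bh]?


Character class [bh] matches any of: {b, h}
Scanning string 'jjdgdaddabe' character by character:
  pos 0: 'j' -> no
  pos 1: 'j' -> no
  pos 2: 'd' -> no
  pos 3: 'g' -> no
  pos 4: 'd' -> no
  pos 5: 'a' -> no
  pos 6: 'd' -> no
  pos 7: 'd' -> no
  pos 8: 'a' -> no
  pos 9: 'b' -> MATCH
  pos 10: 'e' -> no
Total matches: 1

1


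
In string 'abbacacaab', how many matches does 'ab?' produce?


Pattern 'ab?' matches 'a' optionally followed by 'b'.
String: 'abbacacaab'
Scanning left to right for 'a' then checking next char:
  Match 1: 'ab' (a followed by b)
  Match 2: 'a' (a not followed by b)
  Match 3: 'a' (a not followed by b)
  Match 4: 'a' (a not followed by b)
  Match 5: 'ab' (a followed by b)
Total matches: 5

5


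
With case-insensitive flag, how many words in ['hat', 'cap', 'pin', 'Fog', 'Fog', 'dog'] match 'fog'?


Case-insensitive matching: compare each word's lowercase form to 'fog'.
  'hat' -> lower='hat' -> no
  'cap' -> lower='cap' -> no
  'pin' -> lower='pin' -> no
  'Fog' -> lower='fog' -> MATCH
  'Fog' -> lower='fog' -> MATCH
  'dog' -> lower='dog' -> no
Matches: ['Fog', 'Fog']
Count: 2

2


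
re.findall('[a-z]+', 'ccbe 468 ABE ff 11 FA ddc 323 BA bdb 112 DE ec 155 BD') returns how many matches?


Pattern '[a-z]+' finds one or more lowercase letters.
Text: 'ccbe 468 ABE ff 11 FA ddc 323 BA bdb 112 DE ec 155 BD'
Scanning for matches:
  Match 1: 'ccbe'
  Match 2: 'ff'
  Match 3: 'ddc'
  Match 4: 'bdb'
  Match 5: 'ec'
Total matches: 5

5


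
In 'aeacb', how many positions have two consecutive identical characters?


Looking for consecutive identical characters in 'aeacb':
  pos 0-1: 'a' vs 'e' -> different
  pos 1-2: 'e' vs 'a' -> different
  pos 2-3: 'a' vs 'c' -> different
  pos 3-4: 'c' vs 'b' -> different
Consecutive identical pairs: []
Count: 0

0


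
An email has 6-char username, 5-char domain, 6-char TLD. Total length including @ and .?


An email address has format: username@domain.tld
Username length: 6
'@' character: 1
Domain length: 5
'.' character: 1
TLD length: 6
Total = 6 + 1 + 5 + 1 + 6 = 19

19


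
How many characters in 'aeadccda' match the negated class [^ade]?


Negated class [^ade] matches any char NOT in {a, d, e}
Scanning 'aeadccda':
  pos 0: 'a' -> no (excluded)
  pos 1: 'e' -> no (excluded)
  pos 2: 'a' -> no (excluded)
  pos 3: 'd' -> no (excluded)
  pos 4: 'c' -> MATCH
  pos 5: 'c' -> MATCH
  pos 6: 'd' -> no (excluded)
  pos 7: 'a' -> no (excluded)
Total matches: 2

2


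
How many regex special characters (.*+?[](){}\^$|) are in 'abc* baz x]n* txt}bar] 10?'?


Regex special characters are: . * + ? [ ] ( ) { } \ ^ $ |
Scanning 'abc* baz x]n* txt}bar] 10?':
  pos 3: '*' -> SPECIAL
  pos 10: ']' -> SPECIAL
  pos 12: '*' -> SPECIAL
  pos 17: '}' -> SPECIAL
  pos 21: ']' -> SPECIAL
  pos 25: '?' -> SPECIAL
Special chars found: ['*', ']', '*', '}', ']', '?']
Total: 6

6


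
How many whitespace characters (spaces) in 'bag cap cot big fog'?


\s matches whitespace characters (spaces, tabs, etc.).
Text: 'bag cap cot big fog'
This text has 5 words separated by spaces.
Number of spaces = number of words - 1 = 5 - 1 = 4

4


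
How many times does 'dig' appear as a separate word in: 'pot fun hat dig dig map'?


Scanning each word for exact match 'dig':
  Word 1: 'pot' -> no
  Word 2: 'fun' -> no
  Word 3: 'hat' -> no
  Word 4: 'dig' -> MATCH
  Word 5: 'dig' -> MATCH
  Word 6: 'map' -> no
Total matches: 2

2


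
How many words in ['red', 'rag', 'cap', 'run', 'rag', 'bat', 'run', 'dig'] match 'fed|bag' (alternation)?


Alternation 'fed|bag' matches either 'fed' or 'bag'.
Checking each word:
  'red' -> no
  'rag' -> no
  'cap' -> no
  'run' -> no
  'rag' -> no
  'bat' -> no
  'run' -> no
  'dig' -> no
Matches: []
Count: 0

0


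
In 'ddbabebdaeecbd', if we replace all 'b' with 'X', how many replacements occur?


re.sub('b', 'X', text) replaces every occurrence of 'b' with 'X'.
Text: 'ddbabebdaeecbd'
Scanning for 'b':
  pos 2: 'b' -> replacement #1
  pos 4: 'b' -> replacement #2
  pos 6: 'b' -> replacement #3
  pos 12: 'b' -> replacement #4
Total replacements: 4

4


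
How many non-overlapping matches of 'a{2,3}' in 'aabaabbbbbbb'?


Pattern 'a{2,3}' matches between 2 and 3 consecutive a's (greedy).
String: 'aabaabbbbbbb'
Finding runs of a's and applying greedy matching:
  Run at pos 0: 'aa' (length 2)
  Run at pos 3: 'aa' (length 2)
Matches: ['aa', 'aa']
Count: 2

2


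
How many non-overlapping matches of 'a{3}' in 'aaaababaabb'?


Pattern 'a{3}' matches exactly 3 consecutive a's (greedy, non-overlapping).
String: 'aaaababaabb'
Scanning for runs of a's:
  Run at pos 0: 'aaaa' (length 4) -> 1 match(es)
  Run at pos 5: 'a' (length 1) -> 0 match(es)
  Run at pos 7: 'aa' (length 2) -> 0 match(es)
Matches found: ['aaa']
Total: 1

1


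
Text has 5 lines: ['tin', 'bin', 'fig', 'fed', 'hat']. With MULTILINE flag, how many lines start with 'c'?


With MULTILINE flag, ^ matches the start of each line.
Lines: ['tin', 'bin', 'fig', 'fed', 'hat']
Checking which lines start with 'c':
  Line 1: 'tin' -> no
  Line 2: 'bin' -> no
  Line 3: 'fig' -> no
  Line 4: 'fed' -> no
  Line 5: 'hat' -> no
Matching lines: []
Count: 0

0


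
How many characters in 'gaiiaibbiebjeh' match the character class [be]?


Character class [be] matches any of: {b, e}
Scanning string 'gaiiaibbiebjeh' character by character:
  pos 0: 'g' -> no
  pos 1: 'a' -> no
  pos 2: 'i' -> no
  pos 3: 'i' -> no
  pos 4: 'a' -> no
  pos 5: 'i' -> no
  pos 6: 'b' -> MATCH
  pos 7: 'b' -> MATCH
  pos 8: 'i' -> no
  pos 9: 'e' -> MATCH
  pos 10: 'b' -> MATCH
  pos 11: 'j' -> no
  pos 12: 'e' -> MATCH
  pos 13: 'h' -> no
Total matches: 5

5


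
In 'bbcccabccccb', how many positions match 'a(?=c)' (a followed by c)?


Lookahead 'a(?=c)' matches 'a' only when followed by 'c'.
String: 'bbcccabccccb'
Checking each position where char is 'a':
  pos 5: 'a' -> no (next='b')
Matching positions: []
Count: 0

0


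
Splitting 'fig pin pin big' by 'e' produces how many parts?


Splitting by 'e' breaks the string at each occurrence of the separator.
Text: 'fig pin pin big'
Parts after split:
  Part 1: 'fig pin pin big'
Total parts: 1

1


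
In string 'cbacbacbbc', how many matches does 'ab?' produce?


Pattern 'ab?' matches 'a' optionally followed by 'b'.
String: 'cbacbacbbc'
Scanning left to right for 'a' then checking next char:
  Match 1: 'a' (a not followed by b)
  Match 2: 'a' (a not followed by b)
Total matches: 2

2


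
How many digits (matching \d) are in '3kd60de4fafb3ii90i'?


\d matches any digit 0-9.
Scanning '3kd60de4fafb3ii90i':
  pos 0: '3' -> DIGIT
  pos 3: '6' -> DIGIT
  pos 4: '0' -> DIGIT
  pos 7: '4' -> DIGIT
  pos 12: '3' -> DIGIT
  pos 15: '9' -> DIGIT
  pos 16: '0' -> DIGIT
Digits found: ['3', '6', '0', '4', '3', '9', '0']
Total: 7

7


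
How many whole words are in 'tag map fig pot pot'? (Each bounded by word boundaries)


Word boundaries (\b) mark the start/end of each word.
Text: 'tag map fig pot pot'
Splitting by whitespace:
  Word 1: 'tag'
  Word 2: 'map'
  Word 3: 'fig'
  Word 4: 'pot'
  Word 5: 'pot'
Total whole words: 5

5


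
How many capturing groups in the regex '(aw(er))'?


To count capturing groups, count each '(' that starts a group.
Pattern: '(aw(er))'
Walking through the pattern:
  Position 0: '(' -> group #1
  Position 3: '(' -> group #2
Total capturing groups: 2

2


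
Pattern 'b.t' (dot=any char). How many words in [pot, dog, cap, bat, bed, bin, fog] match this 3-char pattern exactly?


Pattern 'b.t' means: starts with 'b', any single char, ends with 't'.
Checking each word (must be exactly 3 chars):
  'pot' (len=3): no
  'dog' (len=3): no
  'cap' (len=3): no
  'bat' (len=3): MATCH
  'bed' (len=3): no
  'bin' (len=3): no
  'fog' (len=3): no
Matching words: ['bat']
Total: 1

1


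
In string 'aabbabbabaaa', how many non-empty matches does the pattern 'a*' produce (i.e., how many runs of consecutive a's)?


Pattern 'a*' matches zero or more a's. We want non-empty runs of consecutive a's.
String: 'aabbabbabaaa'
Walking through the string to find runs of a's:
  Run 1: positions 0-1 -> 'aa'
  Run 2: positions 4-4 -> 'a'
  Run 3: positions 7-7 -> 'a'
  Run 4: positions 9-11 -> 'aaa'
Non-empty runs found: ['aa', 'a', 'a', 'aaa']
Count: 4

4


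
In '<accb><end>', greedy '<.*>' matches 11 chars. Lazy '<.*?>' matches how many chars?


Greedy '<.*>' tries to match as MUCH as possible.
Lazy '<.*?>' tries to match as LITTLE as possible.

String: '<accb><end>'
Greedy '<.*>' starts at first '<' and extends to the LAST '>': '<accb><end>' (11 chars)
Lazy '<.*?>' starts at first '<' and stops at the FIRST '>': '<accb>' (6 chars)

6


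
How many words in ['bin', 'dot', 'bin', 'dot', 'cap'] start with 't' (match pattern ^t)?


Pattern ^t anchors to start of word. Check which words begin with 't':
  'bin' -> no
  'dot' -> no
  'bin' -> no
  'dot' -> no
  'cap' -> no
Matching words: []
Count: 0

0


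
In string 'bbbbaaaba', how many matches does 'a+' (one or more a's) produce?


Pattern 'a+' matches one or more consecutive a's.
String: 'bbbbaaaba'
Scanning for runs of a:
  Match 1: 'aaa' (length 3)
  Match 2: 'a' (length 1)
Total matches: 2

2


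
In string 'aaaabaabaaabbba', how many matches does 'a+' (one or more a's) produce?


Pattern 'a+' matches one or more consecutive a's.
String: 'aaaabaabaaabbba'
Scanning for runs of a:
  Match 1: 'aaaa' (length 4)
  Match 2: 'aa' (length 2)
  Match 3: 'aaa' (length 3)
  Match 4: 'a' (length 1)
Total matches: 4

4


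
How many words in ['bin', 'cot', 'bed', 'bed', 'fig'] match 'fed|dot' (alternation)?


Alternation 'fed|dot' matches either 'fed' or 'dot'.
Checking each word:
  'bin' -> no
  'cot' -> no
  'bed' -> no
  'bed' -> no
  'fig' -> no
Matches: []
Count: 0

0


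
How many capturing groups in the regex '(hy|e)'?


To count capturing groups, count each '(' that starts a group.
Pattern: '(hy|e)'
Walking through the pattern:
  Position 0: '(' -> group #1
Total capturing groups: 1

1


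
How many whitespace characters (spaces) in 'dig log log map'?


\s matches whitespace characters (spaces, tabs, etc.).
Text: 'dig log log map'
This text has 4 words separated by spaces.
Number of spaces = number of words - 1 = 4 - 1 = 3

3


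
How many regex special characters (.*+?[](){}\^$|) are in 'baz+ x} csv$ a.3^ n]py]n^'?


Regex special characters are: . * + ? [ ] ( ) { } \ ^ $ |
Scanning 'baz+ x} csv$ a.3^ n]py]n^':
  pos 3: '+' -> SPECIAL
  pos 6: '}' -> SPECIAL
  pos 11: '$' -> SPECIAL
  pos 14: '.' -> SPECIAL
  pos 16: '^' -> SPECIAL
  pos 19: ']' -> SPECIAL
  pos 22: ']' -> SPECIAL
  pos 24: '^' -> SPECIAL
Special chars found: ['+', '}', '$', '.', '^', ']', ']', '^']
Total: 8

8


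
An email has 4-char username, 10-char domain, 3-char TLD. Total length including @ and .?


An email address has format: username@domain.tld
Username length: 4
'@' character: 1
Domain length: 10
'.' character: 1
TLD length: 3
Total = 4 + 1 + 10 + 1 + 3 = 19

19


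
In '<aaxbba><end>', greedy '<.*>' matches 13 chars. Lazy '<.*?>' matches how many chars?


Greedy '<.*>' tries to match as MUCH as possible.
Lazy '<.*?>' tries to match as LITTLE as possible.

String: '<aaxbba><end>'
Greedy '<.*>' starts at first '<' and extends to the LAST '>': '<aaxbba><end>' (13 chars)
Lazy '<.*?>' starts at first '<' and stops at the FIRST '>': '<aaxbba>' (8 chars)

8


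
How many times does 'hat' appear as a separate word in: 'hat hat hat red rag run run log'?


Scanning each word for exact match 'hat':
  Word 1: 'hat' -> MATCH
  Word 2: 'hat' -> MATCH
  Word 3: 'hat' -> MATCH
  Word 4: 'red' -> no
  Word 5: 'rag' -> no
  Word 6: 'run' -> no
  Word 7: 'run' -> no
  Word 8: 'log' -> no
Total matches: 3

3


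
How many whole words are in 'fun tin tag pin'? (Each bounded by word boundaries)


Word boundaries (\b) mark the start/end of each word.
Text: 'fun tin tag pin'
Splitting by whitespace:
  Word 1: 'fun'
  Word 2: 'tin'
  Word 3: 'tag'
  Word 4: 'pin'
Total whole words: 4

4


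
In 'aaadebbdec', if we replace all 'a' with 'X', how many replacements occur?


re.sub('a', 'X', text) replaces every occurrence of 'a' with 'X'.
Text: 'aaadebbdec'
Scanning for 'a':
  pos 0: 'a' -> replacement #1
  pos 1: 'a' -> replacement #2
  pos 2: 'a' -> replacement #3
Total replacements: 3

3


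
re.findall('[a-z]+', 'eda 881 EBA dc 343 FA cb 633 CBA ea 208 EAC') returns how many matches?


Pattern '[a-z]+' finds one or more lowercase letters.
Text: 'eda 881 EBA dc 343 FA cb 633 CBA ea 208 EAC'
Scanning for matches:
  Match 1: 'eda'
  Match 2: 'dc'
  Match 3: 'cb'
  Match 4: 'ea'
Total matches: 4

4


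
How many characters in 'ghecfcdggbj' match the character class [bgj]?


Character class [bgj] matches any of: {b, g, j}
Scanning string 'ghecfcdggbj' character by character:
  pos 0: 'g' -> MATCH
  pos 1: 'h' -> no
  pos 2: 'e' -> no
  pos 3: 'c' -> no
  pos 4: 'f' -> no
  pos 5: 'c' -> no
  pos 6: 'd' -> no
  pos 7: 'g' -> MATCH
  pos 8: 'g' -> MATCH
  pos 9: 'b' -> MATCH
  pos 10: 'j' -> MATCH
Total matches: 5

5


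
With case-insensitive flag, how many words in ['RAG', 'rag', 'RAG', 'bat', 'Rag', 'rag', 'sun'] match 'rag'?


Case-insensitive matching: compare each word's lowercase form to 'rag'.
  'RAG' -> lower='rag' -> MATCH
  'rag' -> lower='rag' -> MATCH
  'RAG' -> lower='rag' -> MATCH
  'bat' -> lower='bat' -> no
  'Rag' -> lower='rag' -> MATCH
  'rag' -> lower='rag' -> MATCH
  'sun' -> lower='sun' -> no
Matches: ['RAG', 'rag', 'RAG', 'Rag', 'rag']
Count: 5

5


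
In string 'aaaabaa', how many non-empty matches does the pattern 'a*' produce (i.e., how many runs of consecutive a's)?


Pattern 'a*' matches zero or more a's. We want non-empty runs of consecutive a's.
String: 'aaaabaa'
Walking through the string to find runs of a's:
  Run 1: positions 0-3 -> 'aaaa'
  Run 2: positions 5-6 -> 'aa'
Non-empty runs found: ['aaaa', 'aa']
Count: 2

2


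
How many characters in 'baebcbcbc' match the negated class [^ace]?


Negated class [^ace] matches any char NOT in {a, c, e}
Scanning 'baebcbcbc':
  pos 0: 'b' -> MATCH
  pos 1: 'a' -> no (excluded)
  pos 2: 'e' -> no (excluded)
  pos 3: 'b' -> MATCH
  pos 4: 'c' -> no (excluded)
  pos 5: 'b' -> MATCH
  pos 6: 'c' -> no (excluded)
  pos 7: 'b' -> MATCH
  pos 8: 'c' -> no (excluded)
Total matches: 4

4


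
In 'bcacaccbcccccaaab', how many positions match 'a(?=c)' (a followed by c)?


Lookahead 'a(?=c)' matches 'a' only when followed by 'c'.
String: 'bcacaccbcccccaaab'
Checking each position where char is 'a':
  pos 2: 'a' -> MATCH (next='c')
  pos 4: 'a' -> MATCH (next='c')
  pos 13: 'a' -> no (next='a')
  pos 14: 'a' -> no (next='a')
  pos 15: 'a' -> no (next='b')
Matching positions: [2, 4]
Count: 2

2


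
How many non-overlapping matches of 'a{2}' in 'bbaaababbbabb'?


Pattern 'a{2}' matches exactly 2 consecutive a's (greedy, non-overlapping).
String: 'bbaaababbbabb'
Scanning for runs of a's:
  Run at pos 2: 'aaa' (length 3) -> 1 match(es)
  Run at pos 6: 'a' (length 1) -> 0 match(es)
  Run at pos 10: 'a' (length 1) -> 0 match(es)
Matches found: ['aa']
Total: 1

1


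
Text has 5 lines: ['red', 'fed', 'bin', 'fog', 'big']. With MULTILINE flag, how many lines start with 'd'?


With MULTILINE flag, ^ matches the start of each line.
Lines: ['red', 'fed', 'bin', 'fog', 'big']
Checking which lines start with 'd':
  Line 1: 'red' -> no
  Line 2: 'fed' -> no
  Line 3: 'bin' -> no
  Line 4: 'fog' -> no
  Line 5: 'big' -> no
Matching lines: []
Count: 0

0


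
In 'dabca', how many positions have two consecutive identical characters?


Looking for consecutive identical characters in 'dabca':
  pos 0-1: 'd' vs 'a' -> different
  pos 1-2: 'a' vs 'b' -> different
  pos 2-3: 'b' vs 'c' -> different
  pos 3-4: 'c' vs 'a' -> different
Consecutive identical pairs: []
Count: 0

0


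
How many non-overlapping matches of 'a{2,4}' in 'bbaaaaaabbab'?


Pattern 'a{2,4}' matches between 2 and 4 consecutive a's (greedy).
String: 'bbaaaaaabbab'
Finding runs of a's and applying greedy matching:
  Run at pos 2: 'aaaaaa' (length 6)
  Run at pos 10: 'a' (length 1)
Matches: ['aaaa', 'aa']
Count: 2

2


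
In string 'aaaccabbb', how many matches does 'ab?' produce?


Pattern 'ab?' matches 'a' optionally followed by 'b'.
String: 'aaaccabbb'
Scanning left to right for 'a' then checking next char:
  Match 1: 'a' (a not followed by b)
  Match 2: 'a' (a not followed by b)
  Match 3: 'a' (a not followed by b)
  Match 4: 'ab' (a followed by b)
Total matches: 4

4


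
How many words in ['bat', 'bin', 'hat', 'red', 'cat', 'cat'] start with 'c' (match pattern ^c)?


Pattern ^c anchors to start of word. Check which words begin with 'c':
  'bat' -> no
  'bin' -> no
  'hat' -> no
  'red' -> no
  'cat' -> MATCH (starts with 'c')
  'cat' -> MATCH (starts with 'c')
Matching words: ['cat', 'cat']
Count: 2

2


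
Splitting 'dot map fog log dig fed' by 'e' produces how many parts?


Splitting by 'e' breaks the string at each occurrence of the separator.
Text: 'dot map fog log dig fed'
Parts after split:
  Part 1: 'dot map fog log dig f'
  Part 2: 'd'
Total parts: 2

2


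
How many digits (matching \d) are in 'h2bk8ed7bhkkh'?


\d matches any digit 0-9.
Scanning 'h2bk8ed7bhkkh':
  pos 1: '2' -> DIGIT
  pos 4: '8' -> DIGIT
  pos 7: '7' -> DIGIT
Digits found: ['2', '8', '7']
Total: 3

3


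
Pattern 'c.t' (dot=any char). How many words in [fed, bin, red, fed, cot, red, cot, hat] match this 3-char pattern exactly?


Pattern 'c.t' means: starts with 'c', any single char, ends with 't'.
Checking each word (must be exactly 3 chars):
  'fed' (len=3): no
  'bin' (len=3): no
  'red' (len=3): no
  'fed' (len=3): no
  'cot' (len=3): MATCH
  'red' (len=3): no
  'cot' (len=3): MATCH
  'hat' (len=3): no
Matching words: ['cot', 'cot']
Total: 2

2


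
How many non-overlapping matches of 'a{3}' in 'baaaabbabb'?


Pattern 'a{3}' matches exactly 3 consecutive a's (greedy, non-overlapping).
String: 'baaaabbabb'
Scanning for runs of a's:
  Run at pos 1: 'aaaa' (length 4) -> 1 match(es)
  Run at pos 7: 'a' (length 1) -> 0 match(es)
Matches found: ['aaa']
Total: 1

1


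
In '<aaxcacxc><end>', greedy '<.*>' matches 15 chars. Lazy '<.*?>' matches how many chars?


Greedy '<.*>' tries to match as MUCH as possible.
Lazy '<.*?>' tries to match as LITTLE as possible.

String: '<aaxcacxc><end>'
Greedy '<.*>' starts at first '<' and extends to the LAST '>': '<aaxcacxc><end>' (15 chars)
Lazy '<.*?>' starts at first '<' and stops at the FIRST '>': '<aaxcacxc>' (10 chars)

10


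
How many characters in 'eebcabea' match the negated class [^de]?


Negated class [^de] matches any char NOT in {d, e}
Scanning 'eebcabea':
  pos 0: 'e' -> no (excluded)
  pos 1: 'e' -> no (excluded)
  pos 2: 'b' -> MATCH
  pos 3: 'c' -> MATCH
  pos 4: 'a' -> MATCH
  pos 5: 'b' -> MATCH
  pos 6: 'e' -> no (excluded)
  pos 7: 'a' -> MATCH
Total matches: 5

5


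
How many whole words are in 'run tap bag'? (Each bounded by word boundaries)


Word boundaries (\b) mark the start/end of each word.
Text: 'run tap bag'
Splitting by whitespace:
  Word 1: 'run'
  Word 2: 'tap'
  Word 3: 'bag'
Total whole words: 3

3


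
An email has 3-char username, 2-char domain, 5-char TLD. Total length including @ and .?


An email address has format: username@domain.tld
Username length: 3
'@' character: 1
Domain length: 2
'.' character: 1
TLD length: 5
Total = 3 + 1 + 2 + 1 + 5 = 12

12


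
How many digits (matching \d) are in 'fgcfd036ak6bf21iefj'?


\d matches any digit 0-9.
Scanning 'fgcfd036ak6bf21iefj':
  pos 5: '0' -> DIGIT
  pos 6: '3' -> DIGIT
  pos 7: '6' -> DIGIT
  pos 10: '6' -> DIGIT
  pos 13: '2' -> DIGIT
  pos 14: '1' -> DIGIT
Digits found: ['0', '3', '6', '6', '2', '1']
Total: 6

6


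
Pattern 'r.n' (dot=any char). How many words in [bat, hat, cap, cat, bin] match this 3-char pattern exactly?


Pattern 'r.n' means: starts with 'r', any single char, ends with 'n'.
Checking each word (must be exactly 3 chars):
  'bat' (len=3): no
  'hat' (len=3): no
  'cap' (len=3): no
  'cat' (len=3): no
  'bin' (len=3): no
Matching words: []
Total: 0

0


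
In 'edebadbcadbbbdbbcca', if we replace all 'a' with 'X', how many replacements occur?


re.sub('a', 'X', text) replaces every occurrence of 'a' with 'X'.
Text: 'edebadbcadbbbdbbcca'
Scanning for 'a':
  pos 4: 'a' -> replacement #1
  pos 8: 'a' -> replacement #2
  pos 18: 'a' -> replacement #3
Total replacements: 3

3


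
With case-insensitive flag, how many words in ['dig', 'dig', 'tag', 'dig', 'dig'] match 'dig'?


Case-insensitive matching: compare each word's lowercase form to 'dig'.
  'dig' -> lower='dig' -> MATCH
  'dig' -> lower='dig' -> MATCH
  'tag' -> lower='tag' -> no
  'dig' -> lower='dig' -> MATCH
  'dig' -> lower='dig' -> MATCH
Matches: ['dig', 'dig', 'dig', 'dig']
Count: 4

4


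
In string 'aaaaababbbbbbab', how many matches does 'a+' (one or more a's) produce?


Pattern 'a+' matches one or more consecutive a's.
String: 'aaaaababbbbbbab'
Scanning for runs of a:
  Match 1: 'aaaaa' (length 5)
  Match 2: 'a' (length 1)
  Match 3: 'a' (length 1)
Total matches: 3

3


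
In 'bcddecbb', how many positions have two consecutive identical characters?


Looking for consecutive identical characters in 'bcddecbb':
  pos 0-1: 'b' vs 'c' -> different
  pos 1-2: 'c' vs 'd' -> different
  pos 2-3: 'd' vs 'd' -> MATCH ('dd')
  pos 3-4: 'd' vs 'e' -> different
  pos 4-5: 'e' vs 'c' -> different
  pos 5-6: 'c' vs 'b' -> different
  pos 6-7: 'b' vs 'b' -> MATCH ('bb')
Consecutive identical pairs: ['dd', 'bb']
Count: 2

2


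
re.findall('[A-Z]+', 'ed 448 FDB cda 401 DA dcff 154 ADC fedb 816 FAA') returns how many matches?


Pattern '[A-Z]+' finds one or more uppercase letters.
Text: 'ed 448 FDB cda 401 DA dcff 154 ADC fedb 816 FAA'
Scanning for matches:
  Match 1: 'FDB'
  Match 2: 'DA'
  Match 3: 'ADC'
  Match 4: 'FAA'
Total matches: 4

4


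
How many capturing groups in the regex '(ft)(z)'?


To count capturing groups, count each '(' that starts a group.
Pattern: '(ft)(z)'
Walking through the pattern:
  Position 0: '(' -> group #1
  Position 4: '(' -> group #2
Total capturing groups: 2

2


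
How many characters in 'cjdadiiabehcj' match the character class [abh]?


Character class [abh] matches any of: {a, b, h}
Scanning string 'cjdadiiabehcj' character by character:
  pos 0: 'c' -> no
  pos 1: 'j' -> no
  pos 2: 'd' -> no
  pos 3: 'a' -> MATCH
  pos 4: 'd' -> no
  pos 5: 'i' -> no
  pos 6: 'i' -> no
  pos 7: 'a' -> MATCH
  pos 8: 'b' -> MATCH
  pos 9: 'e' -> no
  pos 10: 'h' -> MATCH
  pos 11: 'c' -> no
  pos 12: 'j' -> no
Total matches: 4

4


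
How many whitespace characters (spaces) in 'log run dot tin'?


\s matches whitespace characters (spaces, tabs, etc.).
Text: 'log run dot tin'
This text has 4 words separated by spaces.
Number of spaces = number of words - 1 = 4 - 1 = 3

3


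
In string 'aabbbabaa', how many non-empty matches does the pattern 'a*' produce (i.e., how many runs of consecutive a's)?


Pattern 'a*' matches zero or more a's. We want non-empty runs of consecutive a's.
String: 'aabbbabaa'
Walking through the string to find runs of a's:
  Run 1: positions 0-1 -> 'aa'
  Run 2: positions 5-5 -> 'a'
  Run 3: positions 7-8 -> 'aa'
Non-empty runs found: ['aa', 'a', 'aa']
Count: 3

3


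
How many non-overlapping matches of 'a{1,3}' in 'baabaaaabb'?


Pattern 'a{1,3}' matches between 1 and 3 consecutive a's (greedy).
String: 'baabaaaabb'
Finding runs of a's and applying greedy matching:
  Run at pos 1: 'aa' (length 2)
  Run at pos 4: 'aaaa' (length 4)
Matches: ['aa', 'aaa', 'a']
Count: 3

3


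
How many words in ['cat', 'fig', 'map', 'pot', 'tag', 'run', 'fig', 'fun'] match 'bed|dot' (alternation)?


Alternation 'bed|dot' matches either 'bed' or 'dot'.
Checking each word:
  'cat' -> no
  'fig' -> no
  'map' -> no
  'pot' -> no
  'tag' -> no
  'run' -> no
  'fig' -> no
  'fun' -> no
Matches: []
Count: 0

0


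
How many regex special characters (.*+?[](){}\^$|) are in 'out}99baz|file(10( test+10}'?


Regex special characters are: . * + ? [ ] ( ) { } \ ^ $ |
Scanning 'out}99baz|file(10( test+10}':
  pos 3: '}' -> SPECIAL
  pos 9: '|' -> SPECIAL
  pos 14: '(' -> SPECIAL
  pos 17: '(' -> SPECIAL
  pos 23: '+' -> SPECIAL
  pos 26: '}' -> SPECIAL
Special chars found: ['}', '|', '(', '(', '+', '}']
Total: 6

6


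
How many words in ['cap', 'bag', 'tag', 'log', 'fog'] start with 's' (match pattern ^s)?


Pattern ^s anchors to start of word. Check which words begin with 's':
  'cap' -> no
  'bag' -> no
  'tag' -> no
  'log' -> no
  'fog' -> no
Matching words: []
Count: 0

0


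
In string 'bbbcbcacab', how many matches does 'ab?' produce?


Pattern 'ab?' matches 'a' optionally followed by 'b'.
String: 'bbbcbcacab'
Scanning left to right for 'a' then checking next char:
  Match 1: 'a' (a not followed by b)
  Match 2: 'ab' (a followed by b)
Total matches: 2

2


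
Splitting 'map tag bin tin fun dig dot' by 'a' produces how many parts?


Splitting by 'a' breaks the string at each occurrence of the separator.
Text: 'map tag bin tin fun dig dot'
Parts after split:
  Part 1: 'm'
  Part 2: 'p t'
  Part 3: 'g bin tin fun dig dot'
Total parts: 3

3


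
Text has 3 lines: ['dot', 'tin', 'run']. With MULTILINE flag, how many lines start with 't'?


With MULTILINE flag, ^ matches the start of each line.
Lines: ['dot', 'tin', 'run']
Checking which lines start with 't':
  Line 1: 'dot' -> no
  Line 2: 'tin' -> MATCH
  Line 3: 'run' -> no
Matching lines: ['tin']
Count: 1

1


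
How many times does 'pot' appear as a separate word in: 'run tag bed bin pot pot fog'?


Scanning each word for exact match 'pot':
  Word 1: 'run' -> no
  Word 2: 'tag' -> no
  Word 3: 'bed' -> no
  Word 4: 'bin' -> no
  Word 5: 'pot' -> MATCH
  Word 6: 'pot' -> MATCH
  Word 7: 'fog' -> no
Total matches: 2

2


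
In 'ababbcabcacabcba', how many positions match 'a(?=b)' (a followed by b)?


Lookahead 'a(?=b)' matches 'a' only when followed by 'b'.
String: 'ababbcabcacabcba'
Checking each position where char is 'a':
  pos 0: 'a' -> MATCH (next='b')
  pos 2: 'a' -> MATCH (next='b')
  pos 6: 'a' -> MATCH (next='b')
  pos 9: 'a' -> no (next='c')
  pos 11: 'a' -> MATCH (next='b')
Matching positions: [0, 2, 6, 11]
Count: 4

4


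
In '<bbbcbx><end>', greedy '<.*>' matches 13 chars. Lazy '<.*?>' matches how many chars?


Greedy '<.*>' tries to match as MUCH as possible.
Lazy '<.*?>' tries to match as LITTLE as possible.

String: '<bbbcbx><end>'
Greedy '<.*>' starts at first '<' and extends to the LAST '>': '<bbbcbx><end>' (13 chars)
Lazy '<.*?>' starts at first '<' and stops at the FIRST '>': '<bbbcbx>' (8 chars)

8


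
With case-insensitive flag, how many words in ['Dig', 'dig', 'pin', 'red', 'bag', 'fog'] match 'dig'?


Case-insensitive matching: compare each word's lowercase form to 'dig'.
  'Dig' -> lower='dig' -> MATCH
  'dig' -> lower='dig' -> MATCH
  'pin' -> lower='pin' -> no
  'red' -> lower='red' -> no
  'bag' -> lower='bag' -> no
  'fog' -> lower='fog' -> no
Matches: ['Dig', 'dig']
Count: 2

2


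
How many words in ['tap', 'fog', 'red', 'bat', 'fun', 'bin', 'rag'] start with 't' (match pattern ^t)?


Pattern ^t anchors to start of word. Check which words begin with 't':
  'tap' -> MATCH (starts with 't')
  'fog' -> no
  'red' -> no
  'bat' -> no
  'fun' -> no
  'bin' -> no
  'rag' -> no
Matching words: ['tap']
Count: 1

1


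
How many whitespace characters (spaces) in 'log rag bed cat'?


\s matches whitespace characters (spaces, tabs, etc.).
Text: 'log rag bed cat'
This text has 4 words separated by spaces.
Number of spaces = number of words - 1 = 4 - 1 = 3

3


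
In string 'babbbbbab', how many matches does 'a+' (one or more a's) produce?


Pattern 'a+' matches one or more consecutive a's.
String: 'babbbbbab'
Scanning for runs of a:
  Match 1: 'a' (length 1)
  Match 2: 'a' (length 1)
Total matches: 2

2


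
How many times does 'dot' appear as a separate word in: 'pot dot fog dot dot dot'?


Scanning each word for exact match 'dot':
  Word 1: 'pot' -> no
  Word 2: 'dot' -> MATCH
  Word 3: 'fog' -> no
  Word 4: 'dot' -> MATCH
  Word 5: 'dot' -> MATCH
  Word 6: 'dot' -> MATCH
Total matches: 4

4


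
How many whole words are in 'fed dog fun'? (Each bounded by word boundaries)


Word boundaries (\b) mark the start/end of each word.
Text: 'fed dog fun'
Splitting by whitespace:
  Word 1: 'fed'
  Word 2: 'dog'
  Word 3: 'fun'
Total whole words: 3

3


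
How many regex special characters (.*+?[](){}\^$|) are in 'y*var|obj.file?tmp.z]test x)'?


Regex special characters are: . * + ? [ ] ( ) { } \ ^ $ |
Scanning 'y*var|obj.file?tmp.z]test x)':
  pos 1: '*' -> SPECIAL
  pos 5: '|' -> SPECIAL
  pos 9: '.' -> SPECIAL
  pos 14: '?' -> SPECIAL
  pos 18: '.' -> SPECIAL
  pos 20: ']' -> SPECIAL
  pos 27: ')' -> SPECIAL
Special chars found: ['*', '|', '.', '?', '.', ']', ')']
Total: 7

7


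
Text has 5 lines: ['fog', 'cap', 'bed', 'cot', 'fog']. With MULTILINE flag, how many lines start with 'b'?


With MULTILINE flag, ^ matches the start of each line.
Lines: ['fog', 'cap', 'bed', 'cot', 'fog']
Checking which lines start with 'b':
  Line 1: 'fog' -> no
  Line 2: 'cap' -> no
  Line 3: 'bed' -> MATCH
  Line 4: 'cot' -> no
  Line 5: 'fog' -> no
Matching lines: ['bed']
Count: 1

1


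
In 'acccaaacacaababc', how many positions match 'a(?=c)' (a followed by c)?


Lookahead 'a(?=c)' matches 'a' only when followed by 'c'.
String: 'acccaaacacaababc'
Checking each position where char is 'a':
  pos 0: 'a' -> MATCH (next='c')
  pos 4: 'a' -> no (next='a')
  pos 5: 'a' -> no (next='a')
  pos 6: 'a' -> MATCH (next='c')
  pos 8: 'a' -> MATCH (next='c')
  pos 10: 'a' -> no (next='a')
  pos 11: 'a' -> no (next='b')
  pos 13: 'a' -> no (next='b')
Matching positions: [0, 6, 8]
Count: 3

3


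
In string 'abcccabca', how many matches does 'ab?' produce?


Pattern 'ab?' matches 'a' optionally followed by 'b'.
String: 'abcccabca'
Scanning left to right for 'a' then checking next char:
  Match 1: 'ab' (a followed by b)
  Match 2: 'ab' (a followed by b)
  Match 3: 'a' (a not followed by b)
Total matches: 3

3


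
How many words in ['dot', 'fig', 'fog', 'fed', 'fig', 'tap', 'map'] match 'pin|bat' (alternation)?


Alternation 'pin|bat' matches either 'pin' or 'bat'.
Checking each word:
  'dot' -> no
  'fig' -> no
  'fog' -> no
  'fed' -> no
  'fig' -> no
  'tap' -> no
  'map' -> no
Matches: []
Count: 0

0


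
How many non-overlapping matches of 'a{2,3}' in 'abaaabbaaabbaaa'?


Pattern 'a{2,3}' matches between 2 and 3 consecutive a's (greedy).
String: 'abaaabbaaabbaaa'
Finding runs of a's and applying greedy matching:
  Run at pos 0: 'a' (length 1)
  Run at pos 2: 'aaa' (length 3)
  Run at pos 7: 'aaa' (length 3)
  Run at pos 12: 'aaa' (length 3)
Matches: ['aaa', 'aaa', 'aaa']
Count: 3

3


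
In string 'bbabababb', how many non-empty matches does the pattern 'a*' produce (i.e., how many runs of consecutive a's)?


Pattern 'a*' matches zero or more a's. We want non-empty runs of consecutive a's.
String: 'bbabababb'
Walking through the string to find runs of a's:
  Run 1: positions 2-2 -> 'a'
  Run 2: positions 4-4 -> 'a'
  Run 3: positions 6-6 -> 'a'
Non-empty runs found: ['a', 'a', 'a']
Count: 3

3


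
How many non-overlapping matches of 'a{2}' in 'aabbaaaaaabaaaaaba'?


Pattern 'a{2}' matches exactly 2 consecutive a's (greedy, non-overlapping).
String: 'aabbaaaaaabaaaaaba'
Scanning for runs of a's:
  Run at pos 0: 'aa' (length 2) -> 1 match(es)
  Run at pos 4: 'aaaaaa' (length 6) -> 3 match(es)
  Run at pos 11: 'aaaaa' (length 5) -> 2 match(es)
  Run at pos 17: 'a' (length 1) -> 0 match(es)
Matches found: ['aa', 'aa', 'aa', 'aa', 'aa', 'aa']
Total: 6

6


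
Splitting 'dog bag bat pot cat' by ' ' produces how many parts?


Splitting by ' ' breaks the string at each occurrence of the separator.
Text: 'dog bag bat pot cat'
Parts after split:
  Part 1: 'dog'
  Part 2: 'bag'
  Part 3: 'bat'
  Part 4: 'pot'
  Part 5: 'cat'
Total parts: 5

5


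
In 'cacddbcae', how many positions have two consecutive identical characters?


Looking for consecutive identical characters in 'cacddbcae':
  pos 0-1: 'c' vs 'a' -> different
  pos 1-2: 'a' vs 'c' -> different
  pos 2-3: 'c' vs 'd' -> different
  pos 3-4: 'd' vs 'd' -> MATCH ('dd')
  pos 4-5: 'd' vs 'b' -> different
  pos 5-6: 'b' vs 'c' -> different
  pos 6-7: 'c' vs 'a' -> different
  pos 7-8: 'a' vs 'e' -> different
Consecutive identical pairs: ['dd']
Count: 1

1


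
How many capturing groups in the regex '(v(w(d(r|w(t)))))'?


To count capturing groups, count each '(' that starts a group.
Pattern: '(v(w(d(r|w(t)))))'
Walking through the pattern:
  Position 0: '(' -> group #1
  Position 2: '(' -> group #2
  Position 4: '(' -> group #3
  Position 6: '(' -> group #4
  Position 10: '(' -> group #5
Total capturing groups: 5

5


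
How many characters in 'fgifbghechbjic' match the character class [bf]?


Character class [bf] matches any of: {b, f}
Scanning string 'fgifbghechbjic' character by character:
  pos 0: 'f' -> MATCH
  pos 1: 'g' -> no
  pos 2: 'i' -> no
  pos 3: 'f' -> MATCH
  pos 4: 'b' -> MATCH
  pos 5: 'g' -> no
  pos 6: 'h' -> no
  pos 7: 'e' -> no
  pos 8: 'c' -> no
  pos 9: 'h' -> no
  pos 10: 'b' -> MATCH
  pos 11: 'j' -> no
  pos 12: 'i' -> no
  pos 13: 'c' -> no
Total matches: 4

4


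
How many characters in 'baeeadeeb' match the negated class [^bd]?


Negated class [^bd] matches any char NOT in {b, d}
Scanning 'baeeadeeb':
  pos 0: 'b' -> no (excluded)
  pos 1: 'a' -> MATCH
  pos 2: 'e' -> MATCH
  pos 3: 'e' -> MATCH
  pos 4: 'a' -> MATCH
  pos 5: 'd' -> no (excluded)
  pos 6: 'e' -> MATCH
  pos 7: 'e' -> MATCH
  pos 8: 'b' -> no (excluded)
Total matches: 6

6


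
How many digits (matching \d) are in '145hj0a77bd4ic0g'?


\d matches any digit 0-9.
Scanning '145hj0a77bd4ic0g':
  pos 0: '1' -> DIGIT
  pos 1: '4' -> DIGIT
  pos 2: '5' -> DIGIT
  pos 5: '0' -> DIGIT
  pos 7: '7' -> DIGIT
  pos 8: '7' -> DIGIT
  pos 11: '4' -> DIGIT
  pos 14: '0' -> DIGIT
Digits found: ['1', '4', '5', '0', '7', '7', '4', '0']
Total: 8

8
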